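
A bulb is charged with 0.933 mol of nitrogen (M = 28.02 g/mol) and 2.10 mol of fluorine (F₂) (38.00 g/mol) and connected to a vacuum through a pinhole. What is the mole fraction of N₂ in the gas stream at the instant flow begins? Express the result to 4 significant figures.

0.3410

Effusion rate of each component ∝ n_i/√M_i (partial pressure × 1/√M).
Mole fraction of N₂ in the effusate = (n_N₂/√M_N₂) / (n_N₂/√M_N₂ + n_F₂/√M_F₂)
= (0.933/√28.02) / (0.933/√28.02 + 2.10/√38.00) = 0.1763/(0.1763 + 0.3407) = 0.3410.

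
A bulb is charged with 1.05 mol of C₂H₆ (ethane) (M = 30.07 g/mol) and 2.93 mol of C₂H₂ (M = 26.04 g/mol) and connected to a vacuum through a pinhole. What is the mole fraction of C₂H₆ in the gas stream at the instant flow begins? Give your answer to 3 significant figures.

0.250

Rate_i ∝ x_i/√M_i (Graham's law weighted by mole fraction), so the effusate composition follows n_i/√M_i.
x_C₂H₆(eff) = (n_C₂H₆/√M_C₂H₆) / (n_C₂H₆/√M_C₂H₆ + n_C₂H₂/√M_C₂H₂)
= (1.05/√30.07) / (1.05/√30.07 + 2.93/√26.04) = 0.1915/(0.1915 + 0.5742) = 0.250.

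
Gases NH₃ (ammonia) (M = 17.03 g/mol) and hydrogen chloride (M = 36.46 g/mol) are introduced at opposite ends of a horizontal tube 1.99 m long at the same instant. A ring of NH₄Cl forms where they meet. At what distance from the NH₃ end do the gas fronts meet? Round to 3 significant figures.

Graham's law gives d_NH₃/d_HCl = rate_NH₃/rate_HCl = √(M_HCl/M_NH₃) = √(36.46/17.03) = 1.463.
With d_NH₃ + d_HCl = 1.99 m, d_HCl = 1.99/(1 + 1.463) = 0.8079 m.
d_NH₃ = 1.99 − 0.8079 = 1.18 m.

1.18 m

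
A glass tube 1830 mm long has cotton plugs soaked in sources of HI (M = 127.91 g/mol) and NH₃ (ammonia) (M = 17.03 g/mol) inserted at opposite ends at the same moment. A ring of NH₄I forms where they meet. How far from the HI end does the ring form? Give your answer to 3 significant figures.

Distances travelled in equal time are proportional to diffusion rates, so d_HI/d_NH₃ = √(M_NH₃/M_HI) = √(17.03/127.91) = 0.3649.
With d_HI + d_NH₃ = 1830 mm, d_NH₃ = 1830/(1 + 0.3649) = 1341 mm.
d_HI = 1830 − 1341 = 489 mm.

489 mm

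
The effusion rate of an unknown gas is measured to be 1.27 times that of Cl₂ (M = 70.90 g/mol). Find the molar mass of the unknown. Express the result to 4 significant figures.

43.96 g/mol

Using Graham's law: rate_X/rate_Cl₂ = √(M_Cl₂/M_X).
1.27 = √(70.90/M_X)
M_X = 70.90 / 1.27² = 70.90 / 1.613 = 43.96 g/mol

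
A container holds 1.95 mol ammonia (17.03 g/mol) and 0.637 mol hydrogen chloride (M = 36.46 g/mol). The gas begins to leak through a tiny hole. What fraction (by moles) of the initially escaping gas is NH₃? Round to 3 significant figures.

0.817

The effusion rate of species i is ∝ p_i/√M_i ∝ n_i/√M_i.
So x_NH₃ in the escaping gas = (n_NH₃/√M_NH₃) / Σ(n_i/√M_i)
= (1.95/√17.03) / (1.95/√17.03 + 0.637/√36.46) = 0.4725/(0.4725 + 0.1055) = 0.817.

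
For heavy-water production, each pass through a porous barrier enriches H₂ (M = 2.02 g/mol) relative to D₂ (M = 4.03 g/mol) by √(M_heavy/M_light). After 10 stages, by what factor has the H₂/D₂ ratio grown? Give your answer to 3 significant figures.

The single-stage factor is √(M_heavy/M_light), so 10 stages give [√(4.03/2.02)]^10 = (4.03/2.02)^(10/2).
= 1.99505^5 = 31.6.

31.6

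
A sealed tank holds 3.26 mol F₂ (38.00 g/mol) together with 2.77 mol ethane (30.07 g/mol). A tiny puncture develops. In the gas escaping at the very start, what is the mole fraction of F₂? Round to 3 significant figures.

Each component's effusion rate ∝ (its partial pressure)·(1/√M) ∝ n_i/√M_i.
Mole fraction of F₂ in the effusate = (n_F₂/√M_F₂) / (n_F₂/√M_F₂ + n_C₂H₆/√M_C₂H₆)
= (3.26/√38.00) / (3.26/√38.00 + 2.77/√30.07) = 0.5288/(0.5288 + 0.5051) = 0.511.

0.511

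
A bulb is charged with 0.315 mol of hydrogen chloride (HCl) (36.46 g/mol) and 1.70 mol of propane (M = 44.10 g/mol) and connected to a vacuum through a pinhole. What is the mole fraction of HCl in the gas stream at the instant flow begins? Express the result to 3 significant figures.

Effusion rate of each component ∝ n_i/√M_i (partial pressure × 1/√M).
So x_HCl in the escaping gas = (n_HCl/√M_HCl) / Σ(n_i/√M_i)
= (0.315/√36.46) / (0.315/√36.46 + 1.70/√44.10) = 0.05217/(0.05217 + 0.2560) = 0.169.

0.169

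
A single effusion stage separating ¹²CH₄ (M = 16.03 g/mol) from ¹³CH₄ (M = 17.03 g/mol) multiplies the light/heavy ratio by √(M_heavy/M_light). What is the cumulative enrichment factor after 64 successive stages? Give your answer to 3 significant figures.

After 64 stages the ratio has grown by (√(17.03/16.03))^64 = (17.03/16.03)^(64/2).
= 1.06238^32 = 6.93.

6.93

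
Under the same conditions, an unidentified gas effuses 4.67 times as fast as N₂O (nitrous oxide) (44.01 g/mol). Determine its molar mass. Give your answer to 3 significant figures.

2.02 g/mol

By Graham's law, rate_X/rate_N₂O = √(M_N₂O/M_X).
4.67 = √(44.01/M_X)
M_X = 44.01 / 4.67² = 44.01 / 21.81 = 2.02 g/mol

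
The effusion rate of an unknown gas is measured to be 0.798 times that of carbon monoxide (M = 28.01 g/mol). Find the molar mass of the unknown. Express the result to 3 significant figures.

Graham's law gives rate_X/rate_CO = √(M_CO/M_X).
0.798 = √(28.01/M_X)
M_X = 28.01 / 0.798² = 28.01 / 0.6368 = 44.0 g/mol

44.0 g/mol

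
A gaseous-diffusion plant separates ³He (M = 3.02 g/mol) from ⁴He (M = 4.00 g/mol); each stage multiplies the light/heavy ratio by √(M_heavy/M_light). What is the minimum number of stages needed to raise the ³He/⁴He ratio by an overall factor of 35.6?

Per stage α = (4.00/3.02)^(1/2) = 1.32450^0.5, giving ln α = 0.1405.
Need α^N ≥ 35.6 ⇒ N ≥ ln(35.6) / ln α = 3.572 / 0.1405 = 25.42.
So at least 26 stages are needed.

26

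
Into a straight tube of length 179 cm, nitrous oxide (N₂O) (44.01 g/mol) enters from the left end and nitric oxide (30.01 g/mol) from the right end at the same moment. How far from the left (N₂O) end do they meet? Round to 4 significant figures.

In equal time, each gas travels a distance ∝ its rate ∝ 1/√M, so d_N₂O/d_NO = √(M_NO/M_N₂O) = √(30.01/44.01) = 0.8258.
With d_N₂O + d_NO = 179 cm, d_NO = 179/(1 + 0.8258) = 98.04 cm.
d_N₂O = 179 − 98.04 = 80.96 cm.

80.96 cm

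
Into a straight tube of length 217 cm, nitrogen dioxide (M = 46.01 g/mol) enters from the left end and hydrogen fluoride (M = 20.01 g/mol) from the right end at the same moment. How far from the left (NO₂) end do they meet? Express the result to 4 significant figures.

Distances travelled in equal time are proportional to diffusion rates, so d_NO₂/d_HF = √(M_HF/M_NO₂) = √(20.01/46.01) = 0.6595.
With d_NO₂ + d_HF = 217 cm, d_HF = 217/(1 + 0.6595) = 130.8 cm.
d_NO₂ = 217 − 130.8 = 86.24 cm.

86.24 cm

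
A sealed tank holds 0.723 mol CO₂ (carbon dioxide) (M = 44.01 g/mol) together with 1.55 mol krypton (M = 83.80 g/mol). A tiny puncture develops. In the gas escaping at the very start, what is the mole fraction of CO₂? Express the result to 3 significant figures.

0.392

Each component's effusion rate ∝ (its partial pressure)·(1/√M) ∝ n_i/√M_i.
Mole fraction of CO₂ in the effusate = (n_CO₂/√M_CO₂) / (n_CO₂/√M_CO₂ + n_Kr/√M_Kr)
= (0.723/√44.01) / (0.723/√44.01 + 1.55/√83.80) = 0.1090/(0.1090 + 0.1693) = 0.392.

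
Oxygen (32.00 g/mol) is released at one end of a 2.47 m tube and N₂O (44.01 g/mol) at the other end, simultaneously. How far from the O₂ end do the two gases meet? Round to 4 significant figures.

Distances travelled in equal time are proportional to diffusion rates, so d_O₂/d_N₂O = √(M_N₂O/M_O₂) = √(44.01/32.00) = 1.173.
With d_O₂ + d_N₂O = 2.47 m, d_N₂O = 2.47/(1 + 1.173) = 1.137 m.
d_O₂ = 2.47 − 1.137 = 1.333 m.

1.333 m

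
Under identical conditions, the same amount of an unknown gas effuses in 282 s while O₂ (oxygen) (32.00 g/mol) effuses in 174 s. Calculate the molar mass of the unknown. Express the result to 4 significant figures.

84.05 g/mol

By Graham's law, t_X/t_O₂ = √(M_X/M_O₂).
282/174 = 1.621 = √(M_X/32.00)
M_X = 32.00 × 1.621² = 32.00 × 2.627 = 84.05 g/mol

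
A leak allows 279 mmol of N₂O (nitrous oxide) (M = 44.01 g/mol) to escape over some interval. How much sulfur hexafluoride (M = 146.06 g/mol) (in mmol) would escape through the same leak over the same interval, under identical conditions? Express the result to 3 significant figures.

Using Graham's law: rate_SF₆/rate_N₂O = √(M_N₂O/M_SF₆) = √(44.01/146.06) = √0.3013 = 0.5489.
So the amount for SF₆ is 279 × 0.5489 = 153 mmol.

153 mmol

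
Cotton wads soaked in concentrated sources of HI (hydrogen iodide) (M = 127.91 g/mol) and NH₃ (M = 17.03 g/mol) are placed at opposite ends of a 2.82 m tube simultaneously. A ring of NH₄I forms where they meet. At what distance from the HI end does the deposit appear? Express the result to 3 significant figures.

0.754 m

Graham's law gives d_HI/d_NH₃ = rate_HI/rate_NH₃ = √(M_NH₃/M_HI) = √(17.03/127.91) = 0.3649.
With d_HI + d_NH₃ = 2.82 m, d_NH₃ = 2.82/(1 + 0.3649) = 2.066 m.
d_HI = 2.82 − 2.066 = 0.754 m.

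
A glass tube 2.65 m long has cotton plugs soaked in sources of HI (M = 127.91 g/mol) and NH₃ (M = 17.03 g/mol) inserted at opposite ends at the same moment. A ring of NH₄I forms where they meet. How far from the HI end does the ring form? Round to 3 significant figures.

Distances travelled in equal time are proportional to diffusion rates, so d_HI/d_NH₃ = √(M_NH₃/M_HI) = √(17.03/127.91) = 0.3649.
With d_HI + d_NH₃ = 2.65 m, d_NH₃ = 2.65/(1 + 0.3649) = 1.942 m.
d_HI = 2.65 − 1.942 = 0.708 m.

0.708 m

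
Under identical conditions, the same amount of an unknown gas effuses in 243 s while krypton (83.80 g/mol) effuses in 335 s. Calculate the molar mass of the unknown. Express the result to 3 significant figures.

44.1 g/mol

Since effusion rate ∝ 1/√M, t_X/t_Kr = √(M_X/M_Kr).
243/335 = 0.7254 = √(M_X/83.80)
M_X = 83.80 × 0.7254² = 83.80 × 0.5262 = 44.1 g/mol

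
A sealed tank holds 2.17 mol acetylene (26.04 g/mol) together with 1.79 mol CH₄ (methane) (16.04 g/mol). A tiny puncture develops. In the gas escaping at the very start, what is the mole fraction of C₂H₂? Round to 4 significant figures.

0.4876

Each component's effusion rate ∝ (its partial pressure)·(1/√M) ∝ n_i/√M_i.
x_C₂H₂(eff) = (n_C₂H₂/√M_C₂H₂) / (n_C₂H₂/√M_C₂H₂ + n_CH₄/√M_CH₄)
= (2.17/√26.04) / (2.17/√26.04 + 1.79/√16.04) = 0.4252/(0.4252 + 0.4469) = 0.4876.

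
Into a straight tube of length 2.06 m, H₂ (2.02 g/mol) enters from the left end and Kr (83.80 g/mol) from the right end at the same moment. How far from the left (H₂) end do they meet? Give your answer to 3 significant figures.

The fronts meet when d_H₂ + d_Kr = L with d_H₂/d_Kr = √(M_Kr/M_H₂) (Graham's law). Here √(M_Kr/M_H₂) = √(83.80/2.02) = 6.441.
With d_H₂ + d_Kr = 2.06 m, d_Kr = 2.06/(1 + 6.441) = 0.2768 m.
d_H₂ = 2.06 − 0.2768 = 1.78 m.

1.78 m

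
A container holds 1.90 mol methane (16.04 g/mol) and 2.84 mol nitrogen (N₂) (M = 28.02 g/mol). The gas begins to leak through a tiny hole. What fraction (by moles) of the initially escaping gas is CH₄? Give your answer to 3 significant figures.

0.469

Effusion rate of each component ∝ n_i/√M_i (partial pressure × 1/√M).
x_CH₄(eff) = (n_CH₄/√M_CH₄) / (n_CH₄/√M_CH₄ + n_N₂/√M_N₂)
= (1.90/√16.04) / (1.90/√16.04 + 2.84/√28.02) = 0.4744/(0.4744 + 0.5365) = 0.469.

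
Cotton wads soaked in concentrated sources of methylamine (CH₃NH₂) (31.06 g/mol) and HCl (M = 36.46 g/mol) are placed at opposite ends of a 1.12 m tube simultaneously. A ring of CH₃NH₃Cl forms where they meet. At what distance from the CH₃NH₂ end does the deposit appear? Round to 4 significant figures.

Graham's law gives d_CH₃NH₂/d_HCl = rate_CH₃NH₂/rate_HCl = √(M_HCl/M_CH₃NH₂) = √(36.46/31.06) = 1.083.
With d_CH₃NH₂ + d_HCl = 1.12 m, d_HCl = 1.12/(1 + 1.083) = 0.5376 m.
d_CH₃NH₂ = 1.12 − 0.5376 = 0.5824 m.

0.5824 m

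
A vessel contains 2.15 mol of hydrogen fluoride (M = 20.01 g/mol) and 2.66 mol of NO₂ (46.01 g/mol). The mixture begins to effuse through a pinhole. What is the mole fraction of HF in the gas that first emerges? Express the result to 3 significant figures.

0.551

Effusion rate of each component ∝ n_i/√M_i (partial pressure × 1/√M).
Mole fraction of HF in the effusate = (n_HF/√M_HF) / (n_HF/√M_HF + n_NO₂/√M_NO₂)
= (2.15/√20.01) / (2.15/√20.01 + 2.66/√46.01) = 0.4806/(0.4806 + 0.3922) = 0.551.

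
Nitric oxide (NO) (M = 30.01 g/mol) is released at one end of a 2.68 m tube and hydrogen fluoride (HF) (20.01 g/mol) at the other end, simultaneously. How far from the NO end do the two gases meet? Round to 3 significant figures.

1.20 m

Graham's law gives d_NO/d_HF = rate_NO/rate_HF = √(M_HF/M_NO) = √(20.01/30.01) = 0.8166.
With d_NO + d_HF = 2.68 m, d_HF = 2.68/(1 + 0.8166) = 1.475 m.
d_NO = 2.68 − 1.475 = 1.20 m.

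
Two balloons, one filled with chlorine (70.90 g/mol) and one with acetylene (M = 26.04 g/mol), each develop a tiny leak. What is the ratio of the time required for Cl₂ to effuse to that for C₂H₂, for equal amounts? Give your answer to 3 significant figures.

From Graham's law, t_Cl₂/t_C₂H₂ = √(M_Cl₂/M_C₂H₂) = √(70.90/26.04) = √2.723 = 1.65.

1.65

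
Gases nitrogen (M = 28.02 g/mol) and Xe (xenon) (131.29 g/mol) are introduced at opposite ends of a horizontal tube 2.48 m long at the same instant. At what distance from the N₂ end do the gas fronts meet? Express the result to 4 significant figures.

1.696 m

In equal time, each gas travels a distance ∝ its rate ∝ 1/√M, so d_N₂/d_Xe = √(M_Xe/M_N₂) = √(131.29/28.02) = 2.165.
With d_N₂ + d_Xe = 2.48 m, d_Xe = 2.48/(1 + 2.165) = 0.7837 m.
d_N₂ = 2.48 − 0.7837 = 1.696 m.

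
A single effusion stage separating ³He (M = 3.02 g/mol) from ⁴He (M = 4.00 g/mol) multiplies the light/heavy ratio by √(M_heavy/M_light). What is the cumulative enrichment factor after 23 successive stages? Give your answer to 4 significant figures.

Overall factor = α^23 with α = √(4.00/3.02), i.e. (4.00/3.02)^(23/2).
= 1.32450^(23/2) = 25.33.

25.33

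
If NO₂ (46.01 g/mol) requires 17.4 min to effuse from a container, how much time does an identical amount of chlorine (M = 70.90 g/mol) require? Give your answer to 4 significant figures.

21.60 min

Graham's law gives t_Cl₂/t_NO₂ = √(M_Cl₂/M_NO₂) = √(70.90/46.01) = √1.541 = 1.241.
So the time for Cl₂ is 17.4 × 1.241 = 21.60 min.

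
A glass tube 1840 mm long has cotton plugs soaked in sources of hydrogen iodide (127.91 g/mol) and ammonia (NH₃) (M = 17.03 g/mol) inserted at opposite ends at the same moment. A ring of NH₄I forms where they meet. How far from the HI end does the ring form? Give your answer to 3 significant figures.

Distances travelled in equal time are proportional to diffusion rates, so d_HI/d_NH₃ = √(M_NH₃/M_HI) = √(17.03/127.91) = 0.3649.
With d_HI + d_NH₃ = 1840 mm, d_NH₃ = 1840/(1 + 0.3649) = 1348 mm.
d_HI = 1840 − 1348 = 492 mm.

492 mm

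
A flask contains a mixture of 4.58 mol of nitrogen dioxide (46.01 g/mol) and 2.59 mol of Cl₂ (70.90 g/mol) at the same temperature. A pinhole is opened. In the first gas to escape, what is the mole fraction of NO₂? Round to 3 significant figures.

0.687

Each component's effusion rate ∝ (its partial pressure)·(1/√M) ∝ n_i/√M_i.
Mole fraction of NO₂ in the effusate = (n_NO₂/√M_NO₂) / (n_NO₂/√M_NO₂ + n_Cl₂/√M_Cl₂)
= (4.58/√46.01) / (4.58/√46.01 + 2.59/√70.90) = 0.6752/(0.6752 + 0.3076) = 0.687.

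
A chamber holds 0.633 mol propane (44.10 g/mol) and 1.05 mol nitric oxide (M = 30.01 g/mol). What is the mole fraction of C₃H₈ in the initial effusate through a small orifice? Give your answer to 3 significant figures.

Each component's effusion rate ∝ (its partial pressure)·(1/√M) ∝ n_i/√M_i.
So x_C₃H₈ in the escaping gas = (n_C₃H₈/√M_C₃H₈) / Σ(n_i/√M_i)
= (0.633/√44.10) / (0.633/√44.10 + 1.05/√30.01) = 0.09532/(0.09532 + 0.1917) = 0.332.

0.332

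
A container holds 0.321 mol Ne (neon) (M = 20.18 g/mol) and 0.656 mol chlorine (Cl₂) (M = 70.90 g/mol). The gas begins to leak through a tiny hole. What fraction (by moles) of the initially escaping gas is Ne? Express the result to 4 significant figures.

Rate_i ∝ x_i/√M_i (Graham's law weighted by mole fraction), so the effusate composition follows n_i/√M_i.
x_Ne(eff) = (n_Ne/√M_Ne) / (n_Ne/√M_Ne + n_Cl₂/√M_Cl₂)
= (0.321/√20.18) / (0.321/√20.18 + 0.656/√70.90) = 0.07146/(0.07146 + 0.07791) = 0.4784.

0.4784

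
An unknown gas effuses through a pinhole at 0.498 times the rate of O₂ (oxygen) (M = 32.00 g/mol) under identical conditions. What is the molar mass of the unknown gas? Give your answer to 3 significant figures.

129 g/mol

Graham's law gives rate_X/rate_O₂ = √(M_O₂/M_X).
0.498 = √(32.00/M_X)
M_X = 32.00 / 0.498² = 32.00 / 0.2480 = 129 g/mol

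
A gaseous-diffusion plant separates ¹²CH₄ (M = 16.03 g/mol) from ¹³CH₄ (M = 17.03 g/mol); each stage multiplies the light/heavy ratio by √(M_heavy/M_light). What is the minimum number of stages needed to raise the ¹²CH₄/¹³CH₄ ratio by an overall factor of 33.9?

117

Per stage α = (17.03/16.03)^(1/2) = 1.06238^0.5, giving ln α = 0.03026.
Need α^N ≥ 33.9 ⇒ N ≥ ln(33.9) / ln α = 3.523 / 0.03026 = 116.45.
Rounding up, N = 117 stages.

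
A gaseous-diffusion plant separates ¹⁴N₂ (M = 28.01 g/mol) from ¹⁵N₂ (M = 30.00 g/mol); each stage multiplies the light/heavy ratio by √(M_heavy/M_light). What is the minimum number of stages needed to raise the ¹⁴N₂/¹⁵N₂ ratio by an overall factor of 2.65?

With α = √(30.00/28.01) per stage, ln α = ½ ln(1.07105) = 0.03432.
Need α^N ≥ 2.65 ⇒ N ≥ ln(2.65) / ln α = 0.9746 / 0.03432 = 28.40.
Minimum whole number of stages: N = 29.

29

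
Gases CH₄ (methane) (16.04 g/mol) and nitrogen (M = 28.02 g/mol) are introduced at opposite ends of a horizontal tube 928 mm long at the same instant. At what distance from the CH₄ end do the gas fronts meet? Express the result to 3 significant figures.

In equal time, each gas travels a distance ∝ its rate ∝ 1/√M, so d_CH₄/d_N₂ = √(M_N₂/M_CH₄) = √(28.02/16.04) = 1.322.
With d_CH₄ + d_N₂ = 928 mm, d_N₂ = 928/(1 + 1.322) = 399.7 mm.
d_CH₄ = 928 − 399.7 = 528 mm.

528 mm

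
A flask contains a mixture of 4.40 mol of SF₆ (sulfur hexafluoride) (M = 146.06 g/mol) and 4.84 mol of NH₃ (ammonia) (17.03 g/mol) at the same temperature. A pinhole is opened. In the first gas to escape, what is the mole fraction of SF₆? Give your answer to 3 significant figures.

0.237

Each component's effusion rate ∝ (its partial pressure)·(1/√M) ∝ n_i/√M_i.
So x_SF₆ in the escaping gas = (n_SF₆/√M_SF₆) / Σ(n_i/√M_i)
= (4.40/√146.06) / (4.40/√146.06 + 4.84/√17.03) = 0.3641/(0.3641 + 1.173) = 0.237.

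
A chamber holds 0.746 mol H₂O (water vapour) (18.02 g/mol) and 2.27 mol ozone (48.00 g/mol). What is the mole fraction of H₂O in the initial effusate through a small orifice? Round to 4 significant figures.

Rate_i ∝ x_i/√M_i (Graham's law weighted by mole fraction), so the effusate composition follows n_i/√M_i.
So x_H₂O in the escaping gas = (n_H₂O/√M_H₂O) / Σ(n_i/√M_i)
= (0.746/√18.02) / (0.746/√18.02 + 2.27/√48.00) = 0.1757/(0.1757 + 0.3276) = 0.3491.

0.3491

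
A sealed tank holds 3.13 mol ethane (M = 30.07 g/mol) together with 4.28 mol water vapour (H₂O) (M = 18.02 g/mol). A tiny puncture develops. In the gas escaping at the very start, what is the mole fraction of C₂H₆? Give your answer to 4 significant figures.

0.3615

Each component's effusion rate ∝ (its partial pressure)·(1/√M) ∝ n_i/√M_i.
Mole fraction of C₂H₆ in the effusate = (n_C₂H₆/√M_C₂H₆) / (n_C₂H₆/√M_C₂H₆ + n_H₂O/√M_H₂O)
= (3.13/√30.07) / (3.13/√30.07 + 4.28/√18.02) = 0.5708/(0.5708 + 1.008) = 0.3615.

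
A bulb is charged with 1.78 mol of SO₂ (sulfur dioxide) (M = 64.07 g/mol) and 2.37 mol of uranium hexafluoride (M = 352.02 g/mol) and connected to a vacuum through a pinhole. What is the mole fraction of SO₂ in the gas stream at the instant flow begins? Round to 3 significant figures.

0.638

Rate_i ∝ x_i/√M_i (Graham's law weighted by mole fraction), so the effusate composition follows n_i/√M_i.
Mole fraction of SO₂ in the effusate = (n_SO₂/√M_SO₂) / (n_SO₂/√M_SO₂ + n_UF₆/√M_UF₆)
= (1.78/√64.07) / (1.78/√64.07 + 2.37/√352.02) = 0.2224/(0.2224 + 0.1263) = 0.638.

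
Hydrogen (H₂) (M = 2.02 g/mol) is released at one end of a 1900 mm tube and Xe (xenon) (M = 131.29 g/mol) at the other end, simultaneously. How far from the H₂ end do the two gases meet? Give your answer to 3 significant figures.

In equal time, each gas travels a distance ∝ its rate ∝ 1/√M, so d_H₂/d_Xe = √(M_Xe/M_H₂) = √(131.29/2.02) = 8.062.
With d_H₂ + d_Xe = 1900 mm, d_Xe = 1900/(1 + 8.062) = 209.7 mm.
d_H₂ = 1900 − 209.7 = 1690 mm.

1690 mm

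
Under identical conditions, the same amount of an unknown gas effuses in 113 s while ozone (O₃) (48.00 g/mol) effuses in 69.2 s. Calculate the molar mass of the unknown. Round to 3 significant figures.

128 g/mol

Using Graham's law: t_X/t_O₃ = √(M_X/M_O₃).
113/69.2 = 1.633 = √(M_X/48.00)
M_X = 48.00 × 1.633² = 48.00 × 2.667 = 128 g/mol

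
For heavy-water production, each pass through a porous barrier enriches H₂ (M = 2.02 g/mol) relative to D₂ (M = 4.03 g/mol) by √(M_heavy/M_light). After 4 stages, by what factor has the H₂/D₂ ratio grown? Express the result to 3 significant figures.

3.98

Overall factor = α^4 with α = √(4.03/2.02), i.e. (4.03/2.02)^(4/2).
= 1.99505^2 = 3.98.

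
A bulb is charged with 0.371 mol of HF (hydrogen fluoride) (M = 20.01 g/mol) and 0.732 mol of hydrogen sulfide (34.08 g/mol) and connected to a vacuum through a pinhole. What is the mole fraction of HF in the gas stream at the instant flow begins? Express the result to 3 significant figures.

Effusion rate of each component ∝ n_i/√M_i (partial pressure × 1/√M).
So x_HF in the escaping gas = (n_HF/√M_HF) / Σ(n_i/√M_i)
= (0.371/√20.01) / (0.371/√20.01 + 0.732/√34.08) = 0.08294/(0.08294 + 0.1254) = 0.398.

0.398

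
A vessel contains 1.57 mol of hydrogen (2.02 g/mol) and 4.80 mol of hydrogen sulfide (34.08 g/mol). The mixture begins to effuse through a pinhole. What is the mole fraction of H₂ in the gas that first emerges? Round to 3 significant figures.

The effusion rate of species i is ∝ p_i/√M_i ∝ n_i/√M_i.
x_H₂(eff) = (n_H₂/√M_H₂) / (n_H₂/√M_H₂ + n_H₂S/√M_H₂S)
= (1.57/√2.02) / (1.57/√2.02 + 4.80/√34.08) = 1.105/(1.105 + 0.8222) = 0.573.

0.573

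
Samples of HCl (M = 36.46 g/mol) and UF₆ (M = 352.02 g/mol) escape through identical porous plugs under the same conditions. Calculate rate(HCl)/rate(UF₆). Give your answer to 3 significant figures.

By Graham's law, rate_HCl/rate_UF₆ = √(M_UF₆/M_HCl) = √(352.02/36.46) = √9.655 = 3.11.

3.11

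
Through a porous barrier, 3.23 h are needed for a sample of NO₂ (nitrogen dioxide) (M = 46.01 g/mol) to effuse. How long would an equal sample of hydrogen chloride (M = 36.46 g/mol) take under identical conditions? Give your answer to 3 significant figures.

2.88 h

Using Graham's law: t_HCl/t_NO₂ = √(M_HCl/M_NO₂) = √(36.46/46.01) = √0.7924 = 0.8902.
So the time for HCl is 3.23 × 0.8902 = 2.88 h.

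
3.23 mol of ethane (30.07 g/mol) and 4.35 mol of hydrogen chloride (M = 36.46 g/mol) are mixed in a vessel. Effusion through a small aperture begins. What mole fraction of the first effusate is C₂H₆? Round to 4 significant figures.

Rate_i ∝ x_i/√M_i (Graham's law weighted by mole fraction), so the effusate composition follows n_i/√M_i.
Mole fraction of C₂H₆ in the effusate = (n_C₂H₆/√M_C₂H₆) / (n_C₂H₆/√M_C₂H₆ + n_HCl/√M_HCl)
= (3.23/√30.07) / (3.23/√30.07 + 4.35/√36.46) = 0.5890/(0.5890 + 0.7204) = 0.4498.

0.4498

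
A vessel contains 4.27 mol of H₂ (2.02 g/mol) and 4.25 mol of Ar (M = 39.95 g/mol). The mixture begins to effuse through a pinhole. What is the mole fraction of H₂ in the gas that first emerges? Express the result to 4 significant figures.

Each component's effusion rate ∝ (its partial pressure)·(1/√M) ∝ n_i/√M_i.
Mole fraction of H₂ in the effusate = (n_H₂/√M_H₂) / (n_H₂/√M_H₂ + n_Ar/√M_Ar)
= (4.27/√2.02) / (4.27/√2.02 + 4.25/√39.95) = 3.004/(3.004 + 0.6724) = 0.8171.

0.8171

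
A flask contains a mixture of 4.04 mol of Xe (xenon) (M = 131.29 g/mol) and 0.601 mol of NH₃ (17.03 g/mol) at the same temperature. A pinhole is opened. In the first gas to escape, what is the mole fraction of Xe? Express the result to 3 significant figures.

Rate_i ∝ x_i/√M_i (Graham's law weighted by mole fraction), so the effusate composition follows n_i/√M_i.
Mole fraction of Xe in the effusate = (n_Xe/√M_Xe) / (n_Xe/√M_Xe + n_NH₃/√M_NH₃)
= (4.04/√131.29) / (4.04/√131.29 + 0.601/√17.03) = 0.3526/(0.3526 + 0.1456) = 0.708.

0.708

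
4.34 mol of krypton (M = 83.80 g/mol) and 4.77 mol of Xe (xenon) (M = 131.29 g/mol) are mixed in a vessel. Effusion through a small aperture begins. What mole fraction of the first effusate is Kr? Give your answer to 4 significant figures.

Effusion rate of each component ∝ n_i/√M_i (partial pressure × 1/√M).
x_Kr(eff) = (n_Kr/√M_Kr) / (n_Kr/√M_Kr + n_Xe/√M_Xe)
= (4.34/√83.80) / (4.34/√83.80 + 4.77/√131.29) = 0.4741/(0.4741 + 0.4163) = 0.5325.

0.5325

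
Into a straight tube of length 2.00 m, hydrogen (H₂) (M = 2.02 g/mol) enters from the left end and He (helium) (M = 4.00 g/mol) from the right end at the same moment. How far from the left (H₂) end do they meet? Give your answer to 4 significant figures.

1.169 m

Graham's law gives d_H₂/d_He = rate_H₂/rate_He = √(M_He/M_H₂) = √(4.00/2.02) = 1.407.
With d_H₂ + d_He = 2.00 m, d_He = 2.00/(1 + 1.407) = 0.8308 m.
d_H₂ = 2.00 − 0.8308 = 1.169 m.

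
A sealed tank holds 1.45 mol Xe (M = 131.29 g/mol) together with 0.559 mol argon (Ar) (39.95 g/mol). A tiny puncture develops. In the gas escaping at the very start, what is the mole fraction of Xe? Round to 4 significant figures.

Effusion rate of each component ∝ n_i/√M_i (partial pressure × 1/√M).
x_Xe(eff) = (n_Xe/√M_Xe) / (n_Xe/√M_Xe + n_Ar/√M_Ar)
= (1.45/√131.29) / (1.45/√131.29 + 0.559/√39.95) = 0.1265/(0.1265 + 0.08844) = 0.5886.

0.5886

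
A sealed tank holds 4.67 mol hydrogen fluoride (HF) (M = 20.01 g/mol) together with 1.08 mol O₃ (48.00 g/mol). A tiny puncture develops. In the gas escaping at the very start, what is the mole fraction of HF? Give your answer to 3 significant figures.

0.870

Effusion rate of each component ∝ n_i/√M_i (partial pressure × 1/√M).
Mole fraction of HF in the effusate = (n_HF/√M_HF) / (n_HF/√M_HF + n_O₃/√M_O₃)
= (4.67/√20.01) / (4.67/√20.01 + 1.08/√48.00) = 1.044/(1.044 + 0.1559) = 0.870.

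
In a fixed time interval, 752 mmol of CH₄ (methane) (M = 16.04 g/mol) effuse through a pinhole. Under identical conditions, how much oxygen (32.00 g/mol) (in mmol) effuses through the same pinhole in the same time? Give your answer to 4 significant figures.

532.4 mmol

From Graham's law, rate_O₂/rate_CH₄ = √(M_CH₄/M_O₂) = √(16.04/32.00) = √0.5012 = 0.7080.
So the amount for O₂ is 752 × 0.7080 = 532.4 mmol.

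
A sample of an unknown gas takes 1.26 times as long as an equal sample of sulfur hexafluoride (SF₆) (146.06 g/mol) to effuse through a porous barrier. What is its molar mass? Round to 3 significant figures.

Since effusion rate ∝ 1/√M, t_X/t_SF₆ = √(M_X/M_SF₆).
1.26 = √(M_X/146.06)
M_X = 146.06 × 1.26² = 146.06 × 1.588 = 232 g/mol

232 g/mol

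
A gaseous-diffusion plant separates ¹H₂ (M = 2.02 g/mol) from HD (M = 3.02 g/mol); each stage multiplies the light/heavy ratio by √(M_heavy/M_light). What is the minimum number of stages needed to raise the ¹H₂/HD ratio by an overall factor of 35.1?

18

Single-stage factor α = √(3.02/2.02), so ln α = ½ ln(1.49505) = 0.2011.
Need α^N ≥ 35.1 ⇒ N ≥ ln(35.1) / ln α = 3.558 / 0.2011 = 17.70.
Minimum whole number of stages: N = 18.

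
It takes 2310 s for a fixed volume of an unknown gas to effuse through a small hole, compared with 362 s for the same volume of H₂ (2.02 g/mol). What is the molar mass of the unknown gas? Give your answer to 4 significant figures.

From Graham's law, t_X/t_H₂ = √(M_X/M_H₂).
2310/362 = 6.381 = √(M_X/2.02)
M_X = 2.02 × 6.381² = 2.02 × 40.72 = 82.25 g/mol

82.25 g/mol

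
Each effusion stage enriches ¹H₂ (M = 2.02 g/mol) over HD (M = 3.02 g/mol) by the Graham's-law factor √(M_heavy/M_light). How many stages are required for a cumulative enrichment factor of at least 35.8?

18

Single-stage factor α = √(3.02/2.02), so ln α = ½ ln(1.49505) = 0.2011.
Need α^N ≥ 35.8 ⇒ N ≥ ln(35.8) / ln α = 3.578 / 0.2011 = 17.79.
Minimum whole number of stages: N = 18.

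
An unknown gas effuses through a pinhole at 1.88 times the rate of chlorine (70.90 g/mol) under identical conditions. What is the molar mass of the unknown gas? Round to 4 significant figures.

Using Graham's law: rate_X/rate_Cl₂ = √(M_Cl₂/M_X).
1.88 = √(70.90/M_X)
M_X = 70.90 / 1.88² = 70.90 / 3.534 = 20.06 g/mol

20.06 g/mol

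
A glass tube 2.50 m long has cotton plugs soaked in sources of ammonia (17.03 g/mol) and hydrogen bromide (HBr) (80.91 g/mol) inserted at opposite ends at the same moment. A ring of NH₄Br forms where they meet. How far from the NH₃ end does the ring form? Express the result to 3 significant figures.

1.71 m

Graham's law gives d_NH₃/d_HBr = rate_NH₃/rate_HBr = √(M_HBr/M_NH₃) = √(80.91/17.03) = 2.180.
With d_NH₃ + d_HBr = 2.50 m, d_HBr = 2.50/(1 + 2.180) = 0.7862 m.
d_NH₃ = 2.50 − 0.7862 = 1.71 m.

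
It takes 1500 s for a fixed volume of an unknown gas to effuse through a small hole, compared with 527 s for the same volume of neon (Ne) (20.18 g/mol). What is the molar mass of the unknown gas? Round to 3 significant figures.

163 g/mol

Using Graham's law: t_X/t_Ne = √(M_X/M_Ne).
1500/527 = 2.846 = √(M_X/20.18)
M_X = 20.18 × 2.846² = 20.18 × 8.101 = 163 g/mol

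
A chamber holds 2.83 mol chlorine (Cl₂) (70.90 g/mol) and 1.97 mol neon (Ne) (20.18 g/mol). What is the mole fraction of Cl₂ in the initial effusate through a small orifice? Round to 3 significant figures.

0.434

Effusion rate of each component ∝ n_i/√M_i (partial pressure × 1/√M).
So x_Cl₂ in the escaping gas = (n_Cl₂/√M_Cl₂) / Σ(n_i/√M_i)
= (2.83/√70.90) / (2.83/√70.90 + 1.97/√20.18) = 0.3361/(0.3361 + 0.4385) = 0.434.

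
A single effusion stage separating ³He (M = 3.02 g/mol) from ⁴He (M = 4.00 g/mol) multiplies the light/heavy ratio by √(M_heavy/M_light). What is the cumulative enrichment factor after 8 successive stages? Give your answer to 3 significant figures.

3.08

After 8 stages the ratio has grown by (√(4.00/3.02))^8 = (4.00/3.02)^(8/2).
= 1.32450^4 = 3.08.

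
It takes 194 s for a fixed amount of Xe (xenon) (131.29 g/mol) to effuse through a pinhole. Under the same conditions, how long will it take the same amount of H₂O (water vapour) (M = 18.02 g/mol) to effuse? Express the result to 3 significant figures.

71.9 s

Graham's law gives t_H₂O/t_Xe = √(M_H₂O/M_Xe) = √(18.02/131.29) = √0.1373 = 0.3705.
So the time for H₂O is 194 × 0.3705 = 71.9 s.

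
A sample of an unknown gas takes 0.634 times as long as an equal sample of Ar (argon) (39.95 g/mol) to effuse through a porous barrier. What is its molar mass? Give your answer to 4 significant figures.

16.06 g/mol

Since effusion rate ∝ 1/√M, t_X/t_Ar = √(M_X/M_Ar).
0.634 = √(M_X/39.95)
M_X = 39.95 × 0.634² = 39.95 × 0.4020 = 16.06 g/mol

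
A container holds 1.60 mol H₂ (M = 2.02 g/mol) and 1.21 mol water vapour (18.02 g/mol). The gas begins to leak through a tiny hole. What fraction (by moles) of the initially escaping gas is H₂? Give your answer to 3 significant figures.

Each component's effusion rate ∝ (its partial pressure)·(1/√M) ∝ n_i/√M_i.
So x_H₂ in the escaping gas = (n_H₂/√M_H₂) / Σ(n_i/√M_i)
= (1.60/√2.02) / (1.60/√2.02 + 1.21/√18.02) = 1.126/(1.126 + 0.2850) = 0.798.

0.798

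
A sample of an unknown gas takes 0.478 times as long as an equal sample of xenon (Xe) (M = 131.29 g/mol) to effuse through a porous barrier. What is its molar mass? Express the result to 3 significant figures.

Since effusion rate ∝ 1/√M, t_X/t_Xe = √(M_X/M_Xe).
0.478 = √(M_X/131.29)
M_X = 131.29 × 0.478² = 131.29 × 0.2285 = 30.0 g/mol

30.0 g/mol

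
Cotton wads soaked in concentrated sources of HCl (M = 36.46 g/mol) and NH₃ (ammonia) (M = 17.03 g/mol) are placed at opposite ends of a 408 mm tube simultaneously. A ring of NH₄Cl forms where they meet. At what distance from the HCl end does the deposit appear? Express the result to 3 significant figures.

166 mm

Distances travelled in equal time are proportional to diffusion rates, so d_HCl/d_NH₃ = √(M_NH₃/M_HCl) = √(17.03/36.46) = 0.6834.
With d_HCl + d_NH₃ = 408 mm, d_NH₃ = 408/(1 + 0.6834) = 242.4 mm.
d_HCl = 408 − 242.4 = 166 mm.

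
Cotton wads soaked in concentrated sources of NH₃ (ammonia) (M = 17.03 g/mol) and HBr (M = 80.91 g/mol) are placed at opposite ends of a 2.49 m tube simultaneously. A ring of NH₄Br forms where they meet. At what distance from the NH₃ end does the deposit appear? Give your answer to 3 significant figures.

1.71 m

In equal time, each gas travels a distance ∝ its rate ∝ 1/√M, so d_NH₃/d_HBr = √(M_HBr/M_NH₃) = √(80.91/17.03) = 2.180.
With d_NH₃ + d_HBr = 2.49 m, d_HBr = 2.49/(1 + 2.180) = 0.7831 m.
d_NH₃ = 2.49 − 0.7831 = 1.71 m.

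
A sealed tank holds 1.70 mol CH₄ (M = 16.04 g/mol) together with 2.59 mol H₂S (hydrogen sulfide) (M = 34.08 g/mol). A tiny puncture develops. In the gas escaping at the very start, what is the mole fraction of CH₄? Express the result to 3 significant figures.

0.489

Rate_i ∝ x_i/√M_i (Graham's law weighted by mole fraction), so the effusate composition follows n_i/√M_i.
Mole fraction of CH₄ in the effusate = (n_CH₄/√M_CH₄) / (n_CH₄/√M_CH₄ + n_H₂S/√M_H₂S)
= (1.70/√16.04) / (1.70/√16.04 + 2.59/√34.08) = 0.4245/(0.4245 + 0.4437) = 0.489.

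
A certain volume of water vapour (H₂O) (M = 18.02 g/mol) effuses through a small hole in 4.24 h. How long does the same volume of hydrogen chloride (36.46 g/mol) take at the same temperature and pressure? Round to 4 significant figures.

6.031 h

Graham's law gives t_HCl/t_H₂O = √(M_HCl/M_H₂O) = √(36.46/18.02) = √2.023 = 1.422.
So the time for HCl is 4.24 × 1.422 = 6.031 h.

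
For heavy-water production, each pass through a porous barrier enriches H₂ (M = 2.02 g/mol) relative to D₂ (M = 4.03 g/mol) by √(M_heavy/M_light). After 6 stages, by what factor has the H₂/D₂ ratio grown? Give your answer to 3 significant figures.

7.94

The single-stage factor is √(M_heavy/M_light), so 6 stages give [√(4.03/2.02)]^6 = (4.03/2.02)^(6/2).
= 1.99505^3 = 7.94.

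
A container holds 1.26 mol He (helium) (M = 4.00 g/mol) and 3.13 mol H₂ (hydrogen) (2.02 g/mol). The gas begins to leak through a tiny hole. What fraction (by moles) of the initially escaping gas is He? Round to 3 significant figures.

0.222

The effusion rate of species i is ∝ p_i/√M_i ∝ n_i/√M_i.
x_He(eff) = (n_He/√M_He) / (n_He/√M_He + n_H₂/√M_H₂)
= (1.26/√4.00) / (1.26/√4.00 + 3.13/√2.02) = 0.6300/(0.6300 + 2.202) = 0.222.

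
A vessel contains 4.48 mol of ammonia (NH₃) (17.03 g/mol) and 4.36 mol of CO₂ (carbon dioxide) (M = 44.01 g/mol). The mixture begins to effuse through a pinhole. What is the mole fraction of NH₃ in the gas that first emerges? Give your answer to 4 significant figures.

0.6229

Rate_i ∝ x_i/√M_i (Graham's law weighted by mole fraction), so the effusate composition follows n_i/√M_i.
Mole fraction of NH₃ in the effusate = (n_NH₃/√M_NH₃) / (n_NH₃/√M_NH₃ + n_CO₂/√M_CO₂)
= (4.48/√17.03) / (4.48/√17.03 + 4.36/√44.01) = 1.086/(1.086 + 0.6572) = 0.6229.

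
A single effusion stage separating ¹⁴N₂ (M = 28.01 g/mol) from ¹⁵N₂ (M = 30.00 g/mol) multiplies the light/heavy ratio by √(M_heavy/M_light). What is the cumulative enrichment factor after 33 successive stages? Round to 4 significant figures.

The single-stage factor is √(M_heavy/M_light), so 33 stages give [√(30.00/28.01)]^33 = (30.00/28.01)^(33/2).
= 1.07105^(33/2) = 3.103.

3.103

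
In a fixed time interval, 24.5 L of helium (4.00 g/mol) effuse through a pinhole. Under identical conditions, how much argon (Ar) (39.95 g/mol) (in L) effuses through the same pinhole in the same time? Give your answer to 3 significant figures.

7.75 L

Since effusion rate ∝ 1/√M, rate_Ar/rate_He = √(M_He/M_Ar) = √(4.00/39.95) = √0.1001 = 0.3164.
So the volume for Ar is 24.5 × 0.3164 = 7.75 L.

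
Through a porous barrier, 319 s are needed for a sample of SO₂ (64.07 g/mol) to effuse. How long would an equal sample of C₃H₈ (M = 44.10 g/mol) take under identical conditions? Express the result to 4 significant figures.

264.7 s

Graham's law gives t_C₃H₈/t_SO₂ = √(M_C₃H₈/M_SO₂) = √(44.10/64.07) = √0.6883 = 0.8296.
So the time for C₃H₈ is 319 × 0.8296 = 264.7 s.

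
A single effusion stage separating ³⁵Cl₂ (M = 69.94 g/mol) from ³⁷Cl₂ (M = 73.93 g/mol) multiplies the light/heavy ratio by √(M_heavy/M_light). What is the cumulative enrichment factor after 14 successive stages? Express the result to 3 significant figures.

After 14 stages the ratio has grown by (√(73.93/69.94))^14 = (73.93/69.94)^(14/2).
= 1.05705^7 = 1.47.

1.47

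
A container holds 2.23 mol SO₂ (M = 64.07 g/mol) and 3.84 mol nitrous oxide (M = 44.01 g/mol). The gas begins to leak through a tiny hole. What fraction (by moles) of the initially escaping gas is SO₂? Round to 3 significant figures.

0.325

The effusion rate of species i is ∝ p_i/√M_i ∝ n_i/√M_i.
x_SO₂(eff) = (n_SO₂/√M_SO₂) / (n_SO₂/√M_SO₂ + n_N₂O/√M_N₂O)
= (2.23/√64.07) / (2.23/√64.07 + 3.84/√44.01) = 0.2786/(0.2786 + 0.5788) = 0.325.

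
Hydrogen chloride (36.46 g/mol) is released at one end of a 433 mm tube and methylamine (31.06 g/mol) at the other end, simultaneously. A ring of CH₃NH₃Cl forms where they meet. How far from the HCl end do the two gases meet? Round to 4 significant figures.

207.8 mm

In equal time, each gas travels a distance ∝ its rate ∝ 1/√M, so d_HCl/d_CH₃NH₂ = √(M_CH₃NH₂/M_HCl) = √(31.06/36.46) = 0.9230.
With d_HCl + d_CH₃NH₂ = 433 mm, d_CH₃NH₂ = 433/(1 + 0.9230) = 225.2 mm.
d_HCl = 433 − 225.2 = 207.8 mm.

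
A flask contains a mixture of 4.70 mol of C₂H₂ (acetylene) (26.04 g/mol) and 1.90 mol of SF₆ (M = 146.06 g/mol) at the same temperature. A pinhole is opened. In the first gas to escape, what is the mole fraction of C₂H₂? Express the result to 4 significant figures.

Each component's effusion rate ∝ (its partial pressure)·(1/√M) ∝ n_i/√M_i.
So x_C₂H₂ in the escaping gas = (n_C₂H₂/√M_C₂H₂) / Σ(n_i/√M_i)
= (4.70/√26.04) / (4.70/√26.04 + 1.90/√146.06) = 0.9210/(0.9210 + 0.1572) = 0.8542.

0.8542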